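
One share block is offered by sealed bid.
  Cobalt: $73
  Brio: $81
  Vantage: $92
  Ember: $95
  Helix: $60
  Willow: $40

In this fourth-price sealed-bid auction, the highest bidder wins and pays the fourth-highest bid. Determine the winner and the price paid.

Ember pays $73

Sorting bids: 95 (Ember) > 92 (Vantage) > 81 (Brio) > 73 (Cobalt) > 60 (Helix) > 40 (Willow)
Ember wins; payment is bid #4 in the ranking = $73.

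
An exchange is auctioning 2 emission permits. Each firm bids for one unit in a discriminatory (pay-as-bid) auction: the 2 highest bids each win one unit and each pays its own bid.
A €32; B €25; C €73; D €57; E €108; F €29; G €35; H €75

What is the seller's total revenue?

Sorting: 108 (E), 75 (H), 73 (C), 57 (D), …
The 2 highest are E, H.
Total revenue = 108 + 75 = €183.

Total revenue: €183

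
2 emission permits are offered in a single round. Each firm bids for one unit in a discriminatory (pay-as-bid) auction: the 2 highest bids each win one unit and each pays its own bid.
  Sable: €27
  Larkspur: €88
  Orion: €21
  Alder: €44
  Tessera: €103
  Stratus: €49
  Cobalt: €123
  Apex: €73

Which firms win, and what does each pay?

Bids ranked high→low: 123 (Cobalt), 103 (Tessera), 88 (Larkspur), 73 (Apex), …
The 2 highest are Cobalt, Tessera.
Each winner pays its own bid: Cobalt €123, Tessera €103.

Cobalt €123, Tessera €103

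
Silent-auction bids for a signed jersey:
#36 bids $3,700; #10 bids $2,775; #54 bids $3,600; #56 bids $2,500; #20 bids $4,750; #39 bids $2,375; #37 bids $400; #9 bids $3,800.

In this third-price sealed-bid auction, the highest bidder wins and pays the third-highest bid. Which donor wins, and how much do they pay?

Third-price sealed-bid auction: the highest bidder wins and pays the third-highest bid.
Bids ranked: 4,750 (#20) > 3,800 (#9) > 3,700 (#36) > 3,600 (#54) > 2,775 (#10) > 2,500 (#56) > …
#20 wins; payment is bid #3 in the ranking = $3,700.

#20 pays $3,700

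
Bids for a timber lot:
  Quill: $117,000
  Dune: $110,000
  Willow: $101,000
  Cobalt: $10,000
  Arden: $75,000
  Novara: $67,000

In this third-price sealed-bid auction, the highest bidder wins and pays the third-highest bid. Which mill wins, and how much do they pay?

Quill pays $101,000

Sorting bids: 117,000 (Quill) > 110,000 (Dune) > 101,000 (Willow) > 75,000 (Arden) > 67,000 (Novara) > 10,000 (Cobalt)
Quill is highest; pays the third-highest bid, $101,000.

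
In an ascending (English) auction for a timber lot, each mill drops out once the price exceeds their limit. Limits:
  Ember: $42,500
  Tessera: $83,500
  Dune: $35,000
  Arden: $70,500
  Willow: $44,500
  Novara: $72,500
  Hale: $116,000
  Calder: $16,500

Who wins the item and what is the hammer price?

Open ascending-bid auction: the price rises until one bidder remains; the winner pays the price at which the last rival dropped out.
Limits in order: 116,000 (Hale) > 83,500 (Tessera) > 72,500 (Novara) > 70,500 (Arden) > 44,500 (Willow) > 42,500 (Ember) > …
Bidding ends when Tessera exits at $83,500; Hale takes it.

Hale wins at $83,500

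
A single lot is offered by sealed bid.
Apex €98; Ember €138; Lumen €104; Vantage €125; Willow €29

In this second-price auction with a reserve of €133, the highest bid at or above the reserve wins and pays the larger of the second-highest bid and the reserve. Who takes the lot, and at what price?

Ember pays €133

Bids ranked: 138 (Ember) > 125 (Vantage) > 104 (Lumen) > 98 (Apex) > 29 (Willow)
Ember has the top bid at or above the reserve (€138).
max(second-highest €125, reserve €133) = €133.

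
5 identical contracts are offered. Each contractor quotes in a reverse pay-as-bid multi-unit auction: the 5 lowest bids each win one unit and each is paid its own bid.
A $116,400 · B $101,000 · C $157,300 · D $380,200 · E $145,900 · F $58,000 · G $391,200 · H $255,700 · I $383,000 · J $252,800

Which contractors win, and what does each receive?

Bids ranked low→high: 58,000 (F), 101,000 (B), 116,400 (A), 145,900 (E), 157,300 (C), 252,800 (J), 255,700 (H), …
Lowest 5: F, B, A, E, C.
Each winner is paid its own bid: F $58,000, B $101,000, A $116,400, E $145,900, C $157,300.

F $58,000, B $101,000, A $116,400, E $145,900, C $157,300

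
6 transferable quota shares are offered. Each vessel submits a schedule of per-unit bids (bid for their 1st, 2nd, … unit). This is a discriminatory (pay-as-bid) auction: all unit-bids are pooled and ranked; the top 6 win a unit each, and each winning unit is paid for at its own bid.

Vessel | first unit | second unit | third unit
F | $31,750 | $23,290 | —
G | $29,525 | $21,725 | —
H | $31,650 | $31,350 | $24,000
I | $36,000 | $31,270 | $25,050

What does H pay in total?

H pays $63,000

Pooled unit-bids ranked (top 6): 36,000 (I-1), 31,750 (F-1), 31,650 (H-1), 31,350 (H-2), 31,270 (I-2), 29,525 (G-1)
Next rejected bid: $25,050 (not a price — pay-as-bid).
H's winning unit-bids: 31,650 + 31,350 = $63,000.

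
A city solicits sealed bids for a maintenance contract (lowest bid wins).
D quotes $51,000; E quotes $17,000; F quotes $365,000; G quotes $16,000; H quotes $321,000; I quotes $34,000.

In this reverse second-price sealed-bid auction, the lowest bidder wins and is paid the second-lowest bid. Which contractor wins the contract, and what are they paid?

G is paid $17,000

Bids in order: 16,000 (G) < 17,000 (E) < 34,000 (I) < 51,000 (D) < 321,000 (H) < 365,000 (F)
G is lowest; is paid the second-lowest bid, $17,000.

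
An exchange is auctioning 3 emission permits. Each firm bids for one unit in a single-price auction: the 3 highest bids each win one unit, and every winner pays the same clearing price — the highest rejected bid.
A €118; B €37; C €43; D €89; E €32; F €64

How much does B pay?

Sorting: 118 (A), 89 (D), 64 (F), 43 (C), 37 (B), …
Winners (3 units): A, D, F.
First losing bid is C's €43, which sets the uniform price.
B does not win → pays €0.

B pays €0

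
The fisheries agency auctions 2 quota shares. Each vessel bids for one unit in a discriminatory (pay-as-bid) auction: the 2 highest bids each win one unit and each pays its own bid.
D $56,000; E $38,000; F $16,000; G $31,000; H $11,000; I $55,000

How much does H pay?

Bids ranked high→low: 56,000 (D), 55,000 (I), 38,000 (E), 31,000 (G), …
Top 2: D, I.
H does not win → $0.

H pays $0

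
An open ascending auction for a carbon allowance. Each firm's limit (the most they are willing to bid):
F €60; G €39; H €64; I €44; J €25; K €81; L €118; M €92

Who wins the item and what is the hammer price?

L wins at €92

Ascending (English) auction: the price rises until one bidder remains; the winner pays the price at which the last rival dropped out.
Limits ranked: 118 (L) > 92 (M) > 81 (K) > 64 (H) > 60 (F) > 44 (I) > …
Once the price passes €92, only L is left; the hammer falls at M's limit of €92.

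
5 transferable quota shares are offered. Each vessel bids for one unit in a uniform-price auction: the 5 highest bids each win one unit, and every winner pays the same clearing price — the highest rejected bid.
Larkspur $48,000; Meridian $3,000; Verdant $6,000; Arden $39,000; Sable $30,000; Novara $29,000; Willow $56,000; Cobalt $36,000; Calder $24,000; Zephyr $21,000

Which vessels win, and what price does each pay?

Sorting: 56,000 (Willow), 48,000 (Larkspur), 39,000 (Arden), 36,000 (Cobalt), 30,000 (Sable), 29,000 (Novara), 24,000 (Calder), …
The 5 highest are Willow, Larkspur, Arden, Cobalt, Sable.
Highest unsuccessful bid: $29,000 → clearing price.

Willow, Larkspur, Arden, Cobalt, Sable; each pays $29,000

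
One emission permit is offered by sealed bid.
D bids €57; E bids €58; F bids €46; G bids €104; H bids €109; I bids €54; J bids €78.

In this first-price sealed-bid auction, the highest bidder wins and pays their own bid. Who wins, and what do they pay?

Sorting bids: 109 (H) > 104 (G) > 78 (J) > 58 (E) > 57 (D) > 54 (I) > …
First-price: H pays what they bid, €109.

H pays €109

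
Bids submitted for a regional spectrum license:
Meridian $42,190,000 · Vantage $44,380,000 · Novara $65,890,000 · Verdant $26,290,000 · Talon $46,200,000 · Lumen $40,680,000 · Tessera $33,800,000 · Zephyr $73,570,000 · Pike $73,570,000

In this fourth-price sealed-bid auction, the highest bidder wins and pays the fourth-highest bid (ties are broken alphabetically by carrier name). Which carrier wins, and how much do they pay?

Pike pays $46,200,000

Fourth-price sealed-bid auction: the highest bidder wins and pays the fourth-highest bid.
Bids ranked: 73,570,000 (Pike) > 73,570,000 (Zephyr) > 65,890,000 (Novara) > 46,200,000 (Talon) > 44,380,000 (Vantage) > 42,190,000 (Meridian) > …
Tie at $73,570,000 → Pike wins by tie-break.
Pike wins; payment is bid #4 in the ranking = $46,200,000.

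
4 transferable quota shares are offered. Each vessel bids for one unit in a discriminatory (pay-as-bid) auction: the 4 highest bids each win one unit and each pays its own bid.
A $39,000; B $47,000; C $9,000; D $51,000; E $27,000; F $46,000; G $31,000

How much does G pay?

G pays $0

Ordering the bids: 51,000 (D), 47,000 (B), 46,000 (F), 39,000 (A), 31,000 (G), 27,000 (E), …
Winners (4 units): D, B, F, A.
G does not win → $0.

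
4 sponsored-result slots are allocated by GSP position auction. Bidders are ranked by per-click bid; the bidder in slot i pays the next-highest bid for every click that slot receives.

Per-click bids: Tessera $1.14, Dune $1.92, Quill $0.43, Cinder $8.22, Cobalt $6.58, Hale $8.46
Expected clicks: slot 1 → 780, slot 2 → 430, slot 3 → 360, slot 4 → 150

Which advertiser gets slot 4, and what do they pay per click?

Per-click bids in order: $8.46 (Hale) > $8.22 (Cinder) > $6.58 (Cobalt) > $1.92 (Dune) > $1.14 (Tessera) > …
Slot 4 goes to the fourth-ranked bidder, Dune, who pays the next bid down: $1.14/click.

Dune; $1.14 per click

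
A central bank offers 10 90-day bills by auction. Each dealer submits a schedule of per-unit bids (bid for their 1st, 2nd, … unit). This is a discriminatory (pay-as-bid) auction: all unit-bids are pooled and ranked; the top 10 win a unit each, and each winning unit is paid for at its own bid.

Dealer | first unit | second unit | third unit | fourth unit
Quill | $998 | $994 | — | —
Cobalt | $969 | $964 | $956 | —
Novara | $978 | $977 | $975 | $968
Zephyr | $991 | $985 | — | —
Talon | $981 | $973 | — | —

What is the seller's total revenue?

Total revenue: $9,821

All unit-bids, highest first — top 10: 998 (Quill-1), 994 (Quill-2), 991 (Zephyr-1), 985 (Zephyr-2), 981 (Talon-1), 978 (Novara-1), 977 (Novara-2), 975 (Novara-3), 973 (Talon-2), 969 (Cobalt-1)
Next rejected bid: $968 (not a price — pay-as-bid).
Each winning unit pays its own bid.
Revenue = 998 + 994 + 991 + 985 + 981 + 978 + 977 + 975 + 973 + 969 = $9,821.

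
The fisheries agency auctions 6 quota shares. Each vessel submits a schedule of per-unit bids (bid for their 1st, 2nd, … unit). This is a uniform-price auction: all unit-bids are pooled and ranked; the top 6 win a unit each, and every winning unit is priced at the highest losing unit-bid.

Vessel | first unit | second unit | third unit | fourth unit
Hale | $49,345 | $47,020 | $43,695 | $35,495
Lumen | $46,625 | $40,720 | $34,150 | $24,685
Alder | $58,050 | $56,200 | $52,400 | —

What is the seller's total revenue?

Total revenue: $262,170

Merging the schedules and taking the best 6: 58,050 (Alder-1), 56,200 (Alder-2), 52,400 (Alder-3), 49,345 (Hale-1), 47,020 (Hale-2), 46,625 (Lumen-1)
First bid not allocated: $43,695.
Allocation: Alder 3, Hale 2, Lumen 1. Every unit priced at $43,695.
Revenue = 6 × 43,695 = $262,170.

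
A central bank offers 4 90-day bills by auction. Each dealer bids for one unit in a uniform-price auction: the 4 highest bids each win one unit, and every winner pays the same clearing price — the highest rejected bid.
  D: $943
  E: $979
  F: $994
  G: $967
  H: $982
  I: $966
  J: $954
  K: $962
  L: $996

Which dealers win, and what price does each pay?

Bids ranked high→low: 996 (L), 994 (F), 982 (H), 979 (E), 967 (G), 966 (I), …
Winners (4 units): L, F, H, E.
Clearing price = highest rejected bid = $967.

L, F, H, E; each pays $967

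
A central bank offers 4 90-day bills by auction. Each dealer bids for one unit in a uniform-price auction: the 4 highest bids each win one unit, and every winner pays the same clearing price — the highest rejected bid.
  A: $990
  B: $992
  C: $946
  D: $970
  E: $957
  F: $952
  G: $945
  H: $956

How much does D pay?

D pays $956

Ordering the bids: 992 (B), 990 (A), 970 (D), 957 (E), 956 (H), 952 (F), …
Winners (4 units): B, A, D, E.
Highest unsuccessful bid: $956 → clearing price.
D wins → pays $956.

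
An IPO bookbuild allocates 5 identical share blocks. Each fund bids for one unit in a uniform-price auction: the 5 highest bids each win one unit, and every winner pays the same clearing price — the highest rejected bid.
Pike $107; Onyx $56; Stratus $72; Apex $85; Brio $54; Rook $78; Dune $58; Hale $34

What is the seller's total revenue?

Ordering the bids: 107 (Pike), 85 (Apex), 78 (Rook), 72 (Stratus), 58 (Dune), 56 (Onyx), 54 (Brio), …
Winners (5 units): Pike, Apex, Rook, Stratus, Dune.
First losing bid is Onyx's $56, which sets the uniform price.
Total revenue = 5 × $56 = $280.

Total revenue: $280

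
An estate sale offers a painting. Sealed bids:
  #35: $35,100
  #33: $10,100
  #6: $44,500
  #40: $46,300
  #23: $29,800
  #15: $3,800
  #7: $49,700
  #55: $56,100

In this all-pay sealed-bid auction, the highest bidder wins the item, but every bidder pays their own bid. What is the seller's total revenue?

Sorting bids: 56,100 (#55) > 49,700 (#7) > 46,300 (#40) > 44,500 (#6) > 35,100 (#35) > 29,800 (#23) > …
#55 wins with the top bid; all bids are sunk regardless.
Every bidder forfeits their bid regardless of winning.
Revenue = 35,100 + 10,100 + 44,500 + 46,300 + 29,800 + 3,800 + 49,700 + 56,100 = $275,400.

Total revenue: $275,400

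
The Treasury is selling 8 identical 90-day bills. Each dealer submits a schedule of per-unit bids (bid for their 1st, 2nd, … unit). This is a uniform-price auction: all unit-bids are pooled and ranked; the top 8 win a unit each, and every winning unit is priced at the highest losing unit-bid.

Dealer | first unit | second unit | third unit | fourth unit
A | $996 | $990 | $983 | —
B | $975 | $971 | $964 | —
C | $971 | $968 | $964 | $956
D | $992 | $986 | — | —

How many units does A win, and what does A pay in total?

A: 3 units, pays $2,904

All unit-bids, highest first — top 8: 996 (A-1), 992 (D-1), 990 (A-2), 986 (D-2), 983 (A-3), 975 (B-1), 971 (B-2), 971 (C-1)
First bid not allocated: $968.
A wins 3 unit(s) at $968 each.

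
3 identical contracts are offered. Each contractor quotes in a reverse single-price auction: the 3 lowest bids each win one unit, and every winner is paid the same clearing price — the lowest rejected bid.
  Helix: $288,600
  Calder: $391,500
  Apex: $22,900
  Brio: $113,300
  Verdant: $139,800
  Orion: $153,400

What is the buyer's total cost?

Ordering the bids: 22,900 (Apex), 113,300 (Brio), 139,800 (Verdant), 153,400 (Orion), 288,600 (Helix), …
Winners (3 units): Apex, Brio, Verdant.
Lowest unsuccessful bid: $153,400 → clearing price.
Total cost = 3 × $153,400 = $460,200.

Total cost: $460,200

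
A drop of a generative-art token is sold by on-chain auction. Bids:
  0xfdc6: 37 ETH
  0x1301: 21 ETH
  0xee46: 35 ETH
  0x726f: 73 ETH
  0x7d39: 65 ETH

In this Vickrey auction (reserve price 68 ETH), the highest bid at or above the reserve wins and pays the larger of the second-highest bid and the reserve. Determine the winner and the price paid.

Bids ranked: 73 (0x726f) > 65 (0x7d39) > 37 (0xfdc6) > 35 (0xee46) > 21 (0x1301)
0x726f has the top bid at or above the reserve (73 ETH).
Second-highest bid 65 ETH is below the reserve 68 ETH, so the reserve binds → payment 68 ETH.

0x726f pays 68 ETH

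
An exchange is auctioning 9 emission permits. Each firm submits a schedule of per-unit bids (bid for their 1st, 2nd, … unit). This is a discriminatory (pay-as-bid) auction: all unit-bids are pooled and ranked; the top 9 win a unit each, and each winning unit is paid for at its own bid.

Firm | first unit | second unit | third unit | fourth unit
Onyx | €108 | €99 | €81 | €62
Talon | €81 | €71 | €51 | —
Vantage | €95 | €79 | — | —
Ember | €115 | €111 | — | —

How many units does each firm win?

All unit-bids, highest first — top 9: 115 (Ember-1), 111 (Ember-2), 108 (Onyx-1), 99 (Onyx-2), 95 (Vantage-1), 81 (Onyx-3), 81 (Talon-1), 79 (Vantage-2), 71 (Talon-2)
Next rejected bid: €62 (not a price — pay-as-bid).
Allocation: Ember 2, Onyx 3, Talon 2, Vantage 2.

Ember 2, Onyx 3, Talon 2, Vantage 2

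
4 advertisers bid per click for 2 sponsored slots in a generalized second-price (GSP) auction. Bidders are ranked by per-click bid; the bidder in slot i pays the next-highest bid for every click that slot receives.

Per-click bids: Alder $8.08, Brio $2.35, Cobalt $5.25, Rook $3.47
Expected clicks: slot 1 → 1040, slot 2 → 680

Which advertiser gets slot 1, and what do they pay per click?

Alder; $5.25 per click

Ranked by bid: $8.08 (Alder) > $5.25 (Cobalt) > $3.47 (Rook) > …
Slot 1 goes to the first-ranked bidder, Alder, who pays the next bid down: $5.25/click.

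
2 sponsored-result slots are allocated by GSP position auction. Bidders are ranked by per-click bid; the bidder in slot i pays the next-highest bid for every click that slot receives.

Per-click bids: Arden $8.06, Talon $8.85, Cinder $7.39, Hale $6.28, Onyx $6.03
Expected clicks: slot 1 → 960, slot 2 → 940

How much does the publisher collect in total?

Total revenue: $14684.20

Ranked by bid: $8.85 (Talon) > $8.06 (Arden) > $7.39 (Cinder) > …
Slot 1: Talon pays $8.06 × 960 = $7737.60
Slot 2: Arden pays $7.39 × 940 = $6946.60
Total = $14684.20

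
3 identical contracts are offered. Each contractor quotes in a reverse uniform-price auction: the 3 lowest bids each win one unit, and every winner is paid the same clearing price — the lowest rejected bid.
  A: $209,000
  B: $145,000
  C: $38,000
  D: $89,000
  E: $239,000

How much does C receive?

C is paid $209,000

Ordering the bids: 38,000 (C), 89,000 (D), 145,000 (B), 209,000 (A), 239,000 (E)
Lowest 3: C, D, B.
Lowest unsuccessful bid: $209,000 → clearing price.
C wins → is paid $209,000.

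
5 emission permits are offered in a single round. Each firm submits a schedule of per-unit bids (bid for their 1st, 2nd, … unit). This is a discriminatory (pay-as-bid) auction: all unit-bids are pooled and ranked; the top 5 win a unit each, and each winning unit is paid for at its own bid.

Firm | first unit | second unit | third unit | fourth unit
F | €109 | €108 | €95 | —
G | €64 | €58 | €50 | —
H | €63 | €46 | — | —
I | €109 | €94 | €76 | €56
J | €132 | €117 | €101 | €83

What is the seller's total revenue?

Pooled unit-bids ranked (top 5): 132 (J-1), 117 (J-2), 109 (F-1), 109 (I-1), 108 (F-2)
Next rejected bid: €101 (not a price — pay-as-bid).
Each winning unit pays its own bid.
Revenue = 132 + 117 + 109 + 109 + 108 = €575.

Total revenue: €575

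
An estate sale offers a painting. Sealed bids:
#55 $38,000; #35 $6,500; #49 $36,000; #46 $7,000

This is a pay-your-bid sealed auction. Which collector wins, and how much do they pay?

#55 pays $38,000

Pay-your-bid sealed auction: the highest bidder wins and pays their own bid.
Bids in order: 38,000 (#55) > 36,000 (#49) > 7,000 (#46) > 6,500 (#35)
#55 has the highest bid and pays exactly that: $38,000.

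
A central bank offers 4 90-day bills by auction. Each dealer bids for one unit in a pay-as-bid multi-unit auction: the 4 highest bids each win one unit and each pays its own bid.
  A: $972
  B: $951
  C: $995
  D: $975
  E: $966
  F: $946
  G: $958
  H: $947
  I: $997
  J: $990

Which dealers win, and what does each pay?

Sorting: 997 (I), 995 (C), 990 (J), 975 (D), 972 (A), 966 (E), …
Winners (4 units): I, C, J, D.
Each winner pays its own bid: I $997, C $995, J $990, D $975.

I $997, C $995, J $990, D $975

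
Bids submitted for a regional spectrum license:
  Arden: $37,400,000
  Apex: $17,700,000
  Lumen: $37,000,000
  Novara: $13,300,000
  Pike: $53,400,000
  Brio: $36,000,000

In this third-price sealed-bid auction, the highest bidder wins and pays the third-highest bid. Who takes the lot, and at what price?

Pike pays $37,000,000

Bids in order: 53,400,000 (Pike) > 37,400,000 (Arden) > 37,000,000 (Lumen) > 36,000,000 (Brio) > 17,700,000 (Apex) > 13,300,000 (Novara)
Pike wins; payment is bid #3 in the ranking = $37,000,000.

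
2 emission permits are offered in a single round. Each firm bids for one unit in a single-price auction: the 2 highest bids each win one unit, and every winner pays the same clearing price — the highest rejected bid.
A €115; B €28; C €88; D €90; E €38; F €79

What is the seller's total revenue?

Bids ranked high→low: 115 (A), 90 (D), 88 (C), 79 (F), …
Top 2: A, D.
First losing bid is C's €88, which sets the uniform price.
Total revenue = 2 × €88 = €176.

Total revenue: €176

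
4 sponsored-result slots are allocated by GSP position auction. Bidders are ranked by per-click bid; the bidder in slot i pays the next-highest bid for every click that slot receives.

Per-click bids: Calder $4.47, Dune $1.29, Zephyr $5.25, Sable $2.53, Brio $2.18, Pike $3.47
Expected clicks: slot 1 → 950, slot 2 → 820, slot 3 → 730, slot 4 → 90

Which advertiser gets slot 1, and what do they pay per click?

Zephyr; $4.47 per click

Ranked by bid: $5.25 (Zephyr) > $4.47 (Calder) > $3.47 (Pike) > $2.53 (Sable) > $2.18 (Brio) > …
Slot 1 goes to the first-ranked bidder, Zephyr, who pays the next bid down: $4.47/click.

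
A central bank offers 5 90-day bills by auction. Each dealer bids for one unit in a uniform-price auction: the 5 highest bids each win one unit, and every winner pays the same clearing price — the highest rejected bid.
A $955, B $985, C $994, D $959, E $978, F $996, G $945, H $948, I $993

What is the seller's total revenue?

Sorting: 996 (F), 994 (C), 993 (I), 985 (B), 978 (E), 959 (D), 955 (A), …
The 5 highest are F, C, I, B, E.
First losing bid is D's $959, which sets the uniform price.
Total revenue = 5 × $959 = $4,795.

Total revenue: $4,795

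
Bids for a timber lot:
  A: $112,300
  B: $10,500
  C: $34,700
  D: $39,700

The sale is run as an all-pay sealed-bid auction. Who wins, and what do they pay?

Bids ranked: 112,300 (A) > 39,700 (D) > 34,700 (C) > 10,500 (B)
A is highest and takes the item; every bidder forfeits their bid.

A pays $112,300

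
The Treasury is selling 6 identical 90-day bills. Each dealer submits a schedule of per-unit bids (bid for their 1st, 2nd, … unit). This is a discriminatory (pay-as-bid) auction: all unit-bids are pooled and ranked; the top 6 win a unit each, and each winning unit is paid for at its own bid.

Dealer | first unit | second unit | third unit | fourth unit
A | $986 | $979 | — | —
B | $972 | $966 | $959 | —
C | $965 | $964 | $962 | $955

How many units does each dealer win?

A 2, B 2, C 2

Pooled unit-bids ranked (top 6): 986 (A-1), 979 (A-2), 972 (B-1), 966 (B-2), 965 (C-1), 964 (C-2)
Next rejected bid: $962 (not a price — pay-as-bid).
Allocation: A 2, B 2, C 2.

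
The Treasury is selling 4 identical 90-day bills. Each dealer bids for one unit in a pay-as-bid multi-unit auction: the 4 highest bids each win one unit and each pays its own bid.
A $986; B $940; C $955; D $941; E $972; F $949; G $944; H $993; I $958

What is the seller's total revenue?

Sorting: 993 (H), 986 (A), 972 (E), 958 (I), 955 (C), 949 (F), …
Top 4: H, A, E, I.
Total revenue = 993 + 986 + 972 + 958 = $3,909.

Total revenue: $3,909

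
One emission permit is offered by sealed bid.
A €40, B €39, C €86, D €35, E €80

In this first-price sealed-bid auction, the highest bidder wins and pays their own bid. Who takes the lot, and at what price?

C pays €86

Rule: the highest bidder wins and pays their own bid.
Bids ranked: 86 (C) > 80 (E) > 40 (A) > 39 (B) > 35 (D)
First-price: C pays what they bid, €86.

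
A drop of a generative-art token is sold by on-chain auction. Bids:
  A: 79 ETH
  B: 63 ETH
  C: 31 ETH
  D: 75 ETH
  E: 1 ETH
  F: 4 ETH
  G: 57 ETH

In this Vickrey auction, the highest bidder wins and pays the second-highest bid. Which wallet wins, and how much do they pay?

A pays 75 ETH

Rule: the highest bidder wins and pays the second-highest bid.
Bids ranked: 79 (A) > 75 (D) > 63 (B) > 57 (G) > 31 (C) > 4 (F) > …
A wins with the highest bid; price is set by the runner-up at 75 ETH.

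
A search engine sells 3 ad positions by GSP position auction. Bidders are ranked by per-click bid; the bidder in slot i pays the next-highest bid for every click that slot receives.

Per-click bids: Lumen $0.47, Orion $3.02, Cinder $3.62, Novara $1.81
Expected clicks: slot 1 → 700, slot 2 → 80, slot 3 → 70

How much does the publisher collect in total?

Total revenue: $2291.70

Ranked by bid: $3.62 (Cinder) > $3.02 (Orion) > $1.81 (Novara) > $0.47 (Lumen)
Slot 1: Cinder pays $3.02 × 700 = $2114.00
Slot 2: Orion pays $1.81 × 80 = $144.80
Slot 3: Novara pays $0.47 × 70 = $32.90
Total = $2291.70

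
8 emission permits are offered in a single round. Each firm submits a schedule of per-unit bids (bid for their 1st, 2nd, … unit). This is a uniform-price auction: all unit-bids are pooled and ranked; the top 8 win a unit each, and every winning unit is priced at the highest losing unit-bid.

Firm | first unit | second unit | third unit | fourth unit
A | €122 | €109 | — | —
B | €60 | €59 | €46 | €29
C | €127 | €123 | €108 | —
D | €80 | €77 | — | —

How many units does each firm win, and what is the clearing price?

All unit-bids, highest first — top 8: 127 (C-1), 123 (C-2), 122 (A-1), 109 (A-2), 108 (C-3), 80 (D-1), 77 (D-2), 60 (B-1)
The (k+1)-th unit-bid is €59.
Allocation: A 2, B 1, C 3, D 2.

A 2, B 1, C 3, D 2; clearing price €59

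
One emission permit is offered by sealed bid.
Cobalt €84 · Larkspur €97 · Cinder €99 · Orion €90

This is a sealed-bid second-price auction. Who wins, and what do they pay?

Cinder pays €97

Bids in order: 99 (Cinder) > 97 (Larkspur) > 90 (Orion) > 84 (Cobalt)
Cinder wins with the highest bid; price is set by the runner-up at €97.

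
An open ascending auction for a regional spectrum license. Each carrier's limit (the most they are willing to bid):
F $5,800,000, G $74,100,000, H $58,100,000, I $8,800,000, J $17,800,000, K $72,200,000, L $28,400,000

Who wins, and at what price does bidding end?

G wins at $72,200,000

Limits in order: 74,100,000 (G) > 72,200,000 (K) > 58,100,000 (H) > 28,400,000 (L) > 17,800,000 (J) > 8,800,000 (I) > …
Once the price passes $72,200,000, only G is left; the hammer falls at K's limit of $72,200,000.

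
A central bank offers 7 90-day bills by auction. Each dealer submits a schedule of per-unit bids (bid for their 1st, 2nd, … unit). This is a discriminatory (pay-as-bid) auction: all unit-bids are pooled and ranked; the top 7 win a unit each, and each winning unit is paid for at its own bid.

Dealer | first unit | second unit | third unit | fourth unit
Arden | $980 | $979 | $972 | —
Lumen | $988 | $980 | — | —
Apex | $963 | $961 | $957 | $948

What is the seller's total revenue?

Total revenue: $6,823

Pooled unit-bids ranked (top 7): 988 (Lumen-1), 980 (Arden-1), 980 (Lumen-2), 979 (Arden-2), 972 (Arden-3), 963 (Apex-1), 961 (Apex-2)
Next rejected bid: $957 (not a price — pay-as-bid).
Each winning unit pays its own bid.
Revenue = 988 + 980 + 980 + 979 + 972 + 963 + 961 = $6,823.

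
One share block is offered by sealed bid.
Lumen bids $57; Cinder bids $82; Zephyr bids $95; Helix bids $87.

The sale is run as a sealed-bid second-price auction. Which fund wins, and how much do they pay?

Bids ranked: 95 (Zephyr) > 87 (Helix) > 82 (Cinder) > 57 (Lumen)
Second-price: Zephyr pays Helix's bid of $87.

Zephyr pays $87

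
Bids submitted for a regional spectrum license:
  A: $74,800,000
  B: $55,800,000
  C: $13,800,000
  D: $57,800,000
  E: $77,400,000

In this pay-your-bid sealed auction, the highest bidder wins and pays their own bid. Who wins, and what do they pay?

Rule: the highest bidder wins and pays their own bid.
Bids in order: 77,400,000 (E) > 74,800,000 (A) > 57,800,000 (D) > 55,800,000 (B) > 13,800,000 (C)
E is highest → pays own bid, $77,400,000.

E pays $77,400,000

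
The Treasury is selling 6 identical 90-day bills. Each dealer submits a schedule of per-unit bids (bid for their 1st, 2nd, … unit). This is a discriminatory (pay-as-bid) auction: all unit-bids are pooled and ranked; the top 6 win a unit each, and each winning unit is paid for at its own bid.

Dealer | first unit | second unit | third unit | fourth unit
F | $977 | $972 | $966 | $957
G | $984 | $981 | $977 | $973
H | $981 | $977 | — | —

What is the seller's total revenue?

Total revenue: $5,877

All unit-bids, highest first — top 6: 984 (G-1), 981 (G-2), 981 (H-1), 977 (F-1), 977 (G-3), 977 (H-2)
Next rejected bid: $973 (not a price — pay-as-bid).
Each winning unit pays its own bid.
Revenue = 984 + 981 + 981 + 977 + 977 + 977 = $5,877.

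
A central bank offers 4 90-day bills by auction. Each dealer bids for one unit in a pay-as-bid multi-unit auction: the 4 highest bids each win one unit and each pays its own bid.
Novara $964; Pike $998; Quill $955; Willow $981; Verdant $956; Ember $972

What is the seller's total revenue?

Total revenue: $3,915

Sorting: 998 (Pike), 981 (Willow), 972 (Ember), 964 (Novara), 956 (Verdant), 955 (Quill)
Top 4: Pike, Willow, Ember, Novara.
Total revenue = 998 + 981 + 972 + 964 = $3,915.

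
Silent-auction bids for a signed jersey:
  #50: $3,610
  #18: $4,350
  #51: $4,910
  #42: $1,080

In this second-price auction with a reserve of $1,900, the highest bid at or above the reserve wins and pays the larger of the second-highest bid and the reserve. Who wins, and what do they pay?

#51 pays $4,350

Bids in order: 4,910 (#51) > 4,350 (#18) > 3,610 (#50) > 1,080 (#42)
Highest eligible bid: #51 at $4,910.
max(second-highest $4,350, reserve $1,900) = $4,350; the reserve does not bind.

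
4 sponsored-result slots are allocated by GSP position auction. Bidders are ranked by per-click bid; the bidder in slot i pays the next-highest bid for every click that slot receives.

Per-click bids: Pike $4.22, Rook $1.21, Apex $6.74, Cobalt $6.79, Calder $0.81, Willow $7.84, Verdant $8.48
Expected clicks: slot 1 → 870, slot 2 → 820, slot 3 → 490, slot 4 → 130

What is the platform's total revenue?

Total revenue: $16239.80

Sorting advertisers: $8.48 (Verdant) > $7.84 (Willow) > $6.79 (Cobalt) > $6.74 (Apex) > $4.22 (Pike) > …
Slot 1: Verdant pays $7.84 × 870 = $6820.80
Slot 2: Willow pays $6.79 × 820 = $5567.80
Slot 3: Cobalt pays $6.74 × 490 = $3302.60
Slot 4: Apex pays $4.22 × 130 = $548.60
Total = $16239.80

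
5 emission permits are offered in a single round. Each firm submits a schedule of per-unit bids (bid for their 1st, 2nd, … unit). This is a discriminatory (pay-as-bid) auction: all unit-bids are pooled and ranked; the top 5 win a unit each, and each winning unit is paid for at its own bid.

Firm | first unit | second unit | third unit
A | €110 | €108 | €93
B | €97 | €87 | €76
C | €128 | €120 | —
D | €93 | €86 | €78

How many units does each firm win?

Merging the schedules and taking the best 5: 128 (C-1), 120 (C-2), 110 (A-1), 108 (A-2), 97 (B-1)
Next rejected bid: €93 (not a price — pay-as-bid).
Allocation: A 2, B 1, C 2.

A 2, B 1, C 2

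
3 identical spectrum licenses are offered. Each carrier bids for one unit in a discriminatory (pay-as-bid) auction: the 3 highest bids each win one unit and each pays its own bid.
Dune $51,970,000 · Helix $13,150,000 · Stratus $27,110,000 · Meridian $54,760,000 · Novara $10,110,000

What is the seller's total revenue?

Sorting: 54,760,000 (Meridian), 51,970,000 (Dune), 27,110,000 (Stratus), 13,150,000 (Helix), 10,110,000 (Novara)
Top 3: Meridian, Dune, Stratus.
Total revenue = 54,760,000 + 51,970,000 + 27,110,000 = $133,840,000.

Total revenue: $133,840,000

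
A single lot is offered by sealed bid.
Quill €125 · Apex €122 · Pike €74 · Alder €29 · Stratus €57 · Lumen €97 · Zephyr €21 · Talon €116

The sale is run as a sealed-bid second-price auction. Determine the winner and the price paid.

Bids in order: 125 (Quill) > 122 (Apex) > 116 (Talon) > 97 (Lumen) > 74 (Pike) > 57 (Stratus) > …
Second-price: Quill pays Apex's bid of €122.

Quill pays €122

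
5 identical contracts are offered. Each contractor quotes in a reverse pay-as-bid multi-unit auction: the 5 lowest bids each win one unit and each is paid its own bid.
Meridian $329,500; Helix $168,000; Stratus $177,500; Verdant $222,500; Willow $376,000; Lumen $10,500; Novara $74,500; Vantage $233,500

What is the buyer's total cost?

Total cost: $653,000

Bids ranked low→high: 10,500 (Lumen), 74,500 (Novara), 168,000 (Helix), 177,500 (Stratus), 222,500 (Verdant), 233,500 (Vantage), 329,500 (Meridian), …
Winners (5 units): Lumen, Novara, Helix, Stratus, Verdant.
Total cost = 10,500 + 74,500 + 168,000 + 177,500 + 222,500 = $653,000.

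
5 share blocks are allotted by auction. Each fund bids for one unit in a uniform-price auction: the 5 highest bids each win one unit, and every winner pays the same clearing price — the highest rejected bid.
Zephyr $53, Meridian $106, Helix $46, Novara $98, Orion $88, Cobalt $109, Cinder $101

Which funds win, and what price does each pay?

Ordering the bids: 109 (Cobalt), 106 (Meridian), 101 (Cinder), 98 (Novara), 88 (Orion), 53 (Zephyr), 46 (Helix)
Winners (5 units): Cobalt, Meridian, Cinder, Novara, Orion.
Clearing price = highest rejected bid = $53.

Cobalt, Meridian, Cinder, Novara, Orion; each pays $53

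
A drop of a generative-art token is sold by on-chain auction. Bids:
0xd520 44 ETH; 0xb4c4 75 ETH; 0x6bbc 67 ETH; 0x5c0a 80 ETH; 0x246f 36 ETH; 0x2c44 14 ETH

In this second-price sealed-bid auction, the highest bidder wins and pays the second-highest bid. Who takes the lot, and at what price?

0x5c0a pays 75 ETH

Sorting bids: 80 (0x5c0a) > 75 (0xb4c4) > 67 (0x6bbc) > 44 (0xd520) > 36 (0x246f) > 14 (0x2c44)
0x5c0a wins with the highest bid; price is set by the runner-up at 75 ETH.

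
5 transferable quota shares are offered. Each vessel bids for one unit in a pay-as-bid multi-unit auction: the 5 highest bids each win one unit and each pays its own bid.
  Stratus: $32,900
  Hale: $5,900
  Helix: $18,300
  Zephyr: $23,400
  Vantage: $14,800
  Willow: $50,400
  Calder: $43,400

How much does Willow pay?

Willow pays $50,400

Bids ranked high→low: 50,400 (Willow), 43,400 (Calder), 32,900 (Stratus), 23,400 (Zephyr), 18,300 (Helix), 14,800 (Vantage), 5,900 (Hale)
Top 5: Willow, Calder, Stratus, Zephyr, Helix.
Willow wins → own bid $50,400.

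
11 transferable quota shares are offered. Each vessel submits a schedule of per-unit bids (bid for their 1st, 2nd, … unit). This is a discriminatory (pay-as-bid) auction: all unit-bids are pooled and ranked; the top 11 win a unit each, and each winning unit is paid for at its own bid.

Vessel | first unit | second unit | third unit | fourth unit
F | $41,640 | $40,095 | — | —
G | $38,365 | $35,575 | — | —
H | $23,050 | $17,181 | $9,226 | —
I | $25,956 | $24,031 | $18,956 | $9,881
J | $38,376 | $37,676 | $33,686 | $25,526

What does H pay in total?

H pays $23,050

All unit-bids, highest first — top 11: 41,640 (F-1), 40,095 (F-2), 38,376 (J-1), 38,365 (G-1), 37,676 (J-2), 35,575 (G-2), 33,686 (J-3), 25,956 (I-1), 25,526 (J-4), 24,031 (I-2), 23,050 (H-1)
Next rejected bid: $18,956 (not a price — pay-as-bid).
H's winning unit-bids: 23,050 = $23,050.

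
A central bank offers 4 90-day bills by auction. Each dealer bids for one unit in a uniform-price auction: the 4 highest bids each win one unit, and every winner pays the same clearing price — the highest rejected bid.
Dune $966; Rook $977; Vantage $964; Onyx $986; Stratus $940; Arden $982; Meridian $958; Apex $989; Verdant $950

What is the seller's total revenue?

Total revenue: $3,864

Sorting: 989 (Apex), 986 (Onyx), 982 (Arden), 977 (Rook), 966 (Dune), 964 (Vantage), …
Winners (4 units): Apex, Onyx, Arden, Rook.
First losing bid is Dune's $966, which sets the uniform price.
Total revenue = 4 × $966 = $3,864.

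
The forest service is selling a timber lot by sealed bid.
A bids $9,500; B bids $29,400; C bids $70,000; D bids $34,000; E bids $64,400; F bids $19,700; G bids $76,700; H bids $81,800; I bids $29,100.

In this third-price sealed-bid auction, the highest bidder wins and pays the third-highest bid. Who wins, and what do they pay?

Bids in order: 81,800 (H) > 76,700 (G) > 70,000 (C) > 64,400 (E) > 34,000 (D) > 29,400 (B) > …
H wins; payment is bid #3 in the ranking = $70,000.

H pays $70,000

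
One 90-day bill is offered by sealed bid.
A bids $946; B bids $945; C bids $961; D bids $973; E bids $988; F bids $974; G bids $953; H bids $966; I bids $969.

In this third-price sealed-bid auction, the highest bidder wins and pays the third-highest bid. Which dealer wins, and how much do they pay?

Bids ranked: 988 (E) > 974 (F) > 973 (D) > 969 (I) > 966 (H) > 961 (C) > …
E wins; payment is bid #3 in the ranking = $973.

E pays $973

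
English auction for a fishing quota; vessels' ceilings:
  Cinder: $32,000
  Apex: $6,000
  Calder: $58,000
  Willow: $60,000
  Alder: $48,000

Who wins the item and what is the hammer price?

Willow wins at $58,000

Sorting limits: 60,000 (Willow) > 58,000 (Calder) > 48,000 (Alder) > 32,000 (Cinder) > 6,000 (Apex)
Once the price passes $58,000, only Willow is left; the hammer falls at Calder's limit of $58,000.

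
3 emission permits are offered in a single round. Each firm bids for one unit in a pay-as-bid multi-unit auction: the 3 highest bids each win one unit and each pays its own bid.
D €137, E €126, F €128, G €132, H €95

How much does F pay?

F pays €128

Bids ranked high→low: 137 (D), 132 (G), 128 (F), 126 (E), 95 (H)
Winners (3 units): D, G, F.
F wins → own bid €128.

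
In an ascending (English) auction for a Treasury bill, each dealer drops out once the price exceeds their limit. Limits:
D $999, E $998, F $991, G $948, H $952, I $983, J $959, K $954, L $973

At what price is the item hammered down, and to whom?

D wins at $998

Sorting limits: 999 (D) > 998 (E) > 991 (F) > 983 (I) > 973 (L) > 959 (J) > …
E is the last rival to drop out, at $998; D remains and wins at that price.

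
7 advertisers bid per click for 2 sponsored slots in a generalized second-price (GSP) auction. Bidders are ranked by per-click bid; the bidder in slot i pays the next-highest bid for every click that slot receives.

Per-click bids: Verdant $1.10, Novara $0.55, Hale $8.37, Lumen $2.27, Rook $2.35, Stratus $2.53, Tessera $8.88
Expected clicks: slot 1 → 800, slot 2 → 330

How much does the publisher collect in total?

Total revenue: $7530.90

Sorting advertisers: $8.88 (Tessera) > $8.37 (Hale) > $2.53 (Stratus) > …
Slot 1: Tessera pays $8.37 × 800 = $6696.00
Slot 2: Hale pays $2.53 × 330 = $834.90
Total = $7530.90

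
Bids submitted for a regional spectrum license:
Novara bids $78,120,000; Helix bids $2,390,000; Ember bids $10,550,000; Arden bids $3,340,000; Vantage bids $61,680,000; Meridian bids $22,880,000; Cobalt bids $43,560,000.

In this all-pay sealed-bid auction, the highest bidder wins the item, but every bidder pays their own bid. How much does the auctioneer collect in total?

Sorting bids: 78,120,000 (Novara) > 61,680,000 (Vantage) > 43,560,000 (Cobalt) > 22,880,000 (Meridian) > 10,550,000 (Ember) > 3,340,000 (Arden) > …
Every bidder forfeits their bid regardless of winning.
Revenue = 78,120,000 + 2,390,000 + 10,550,000 + 3,340,000 + 61,680,000 + 22,880,000 + 43,560,000 = $222,520,000.

Total revenue: $222,520,000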